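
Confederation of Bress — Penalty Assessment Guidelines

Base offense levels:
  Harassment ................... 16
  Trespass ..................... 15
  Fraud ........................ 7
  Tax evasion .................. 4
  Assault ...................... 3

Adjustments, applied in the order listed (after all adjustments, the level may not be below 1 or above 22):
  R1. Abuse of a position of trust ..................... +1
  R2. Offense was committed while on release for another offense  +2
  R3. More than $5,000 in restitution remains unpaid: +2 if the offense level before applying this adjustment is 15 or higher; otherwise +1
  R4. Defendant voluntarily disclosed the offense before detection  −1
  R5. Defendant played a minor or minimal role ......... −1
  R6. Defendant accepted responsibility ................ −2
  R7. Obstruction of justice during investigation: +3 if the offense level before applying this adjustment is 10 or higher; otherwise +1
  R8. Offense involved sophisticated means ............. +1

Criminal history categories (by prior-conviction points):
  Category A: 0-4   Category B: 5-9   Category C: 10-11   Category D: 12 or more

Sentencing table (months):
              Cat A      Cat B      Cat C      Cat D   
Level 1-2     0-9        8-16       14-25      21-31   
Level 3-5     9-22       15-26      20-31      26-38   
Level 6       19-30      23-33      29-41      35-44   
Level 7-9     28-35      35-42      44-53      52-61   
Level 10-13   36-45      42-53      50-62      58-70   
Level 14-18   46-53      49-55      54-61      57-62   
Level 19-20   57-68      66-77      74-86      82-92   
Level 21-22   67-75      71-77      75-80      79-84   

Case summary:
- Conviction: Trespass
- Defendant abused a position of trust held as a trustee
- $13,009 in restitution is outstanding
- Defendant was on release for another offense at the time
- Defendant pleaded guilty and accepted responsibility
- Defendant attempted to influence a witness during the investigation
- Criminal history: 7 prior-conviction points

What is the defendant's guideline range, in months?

Base offense level for trespass: 15.
R1 applies: 15 + 1 = 16.
R2 applies: 16 + 2 = 18.
R3 applies (level before this adjustment is 18 ≥ 15, so +2): 18 + 2 = 20.
R5 does not apply.
R6 applies: 20 − 2 = 18.
R7 applies (level before this adjustment is 18 ≥ 10, so +3): 18 + 3 = 21.
Final offense level: 21.
Criminal history: 7 prior points → Category B (5-9).
Level 21 falls in the 21-22 band.
Grid: Level 21-22 × Category B = 71-77 months.

71-77 months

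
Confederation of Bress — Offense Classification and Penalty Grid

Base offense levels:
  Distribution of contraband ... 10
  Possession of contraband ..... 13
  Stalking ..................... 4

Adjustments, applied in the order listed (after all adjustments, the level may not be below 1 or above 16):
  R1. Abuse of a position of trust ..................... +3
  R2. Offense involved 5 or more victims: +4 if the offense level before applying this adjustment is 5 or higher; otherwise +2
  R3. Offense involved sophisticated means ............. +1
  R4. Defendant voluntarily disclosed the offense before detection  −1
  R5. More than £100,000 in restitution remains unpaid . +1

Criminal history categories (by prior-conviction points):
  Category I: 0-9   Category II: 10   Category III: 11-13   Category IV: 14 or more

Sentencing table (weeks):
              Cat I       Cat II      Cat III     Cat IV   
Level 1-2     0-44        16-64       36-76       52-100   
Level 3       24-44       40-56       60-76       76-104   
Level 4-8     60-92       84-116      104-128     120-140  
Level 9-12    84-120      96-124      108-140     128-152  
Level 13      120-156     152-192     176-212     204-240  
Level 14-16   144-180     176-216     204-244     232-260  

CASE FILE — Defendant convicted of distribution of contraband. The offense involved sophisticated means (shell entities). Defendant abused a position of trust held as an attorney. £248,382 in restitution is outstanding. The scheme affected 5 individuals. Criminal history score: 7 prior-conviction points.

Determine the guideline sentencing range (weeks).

144-180 weeks

Base offense level for distribution of contraband: 10.
R1 applies: 10 + 3 = 13.
R2 applies (level before this adjustment is 13 ≥ 5, so +4): 13 + 4 = 17.
R3 applies: 17 + 1 = 18.
R4 does not apply.
R5 applies: 18 + 1 = 19.
Level 19 exceeds the maximum of 16; capped at 16.
Final offense level: 16.
Criminal history: 7 prior points → Category I (0-9).
Level 16 falls in the 14-16 band.
Grid: Level 14-16 × Category I = 144-180 weeks.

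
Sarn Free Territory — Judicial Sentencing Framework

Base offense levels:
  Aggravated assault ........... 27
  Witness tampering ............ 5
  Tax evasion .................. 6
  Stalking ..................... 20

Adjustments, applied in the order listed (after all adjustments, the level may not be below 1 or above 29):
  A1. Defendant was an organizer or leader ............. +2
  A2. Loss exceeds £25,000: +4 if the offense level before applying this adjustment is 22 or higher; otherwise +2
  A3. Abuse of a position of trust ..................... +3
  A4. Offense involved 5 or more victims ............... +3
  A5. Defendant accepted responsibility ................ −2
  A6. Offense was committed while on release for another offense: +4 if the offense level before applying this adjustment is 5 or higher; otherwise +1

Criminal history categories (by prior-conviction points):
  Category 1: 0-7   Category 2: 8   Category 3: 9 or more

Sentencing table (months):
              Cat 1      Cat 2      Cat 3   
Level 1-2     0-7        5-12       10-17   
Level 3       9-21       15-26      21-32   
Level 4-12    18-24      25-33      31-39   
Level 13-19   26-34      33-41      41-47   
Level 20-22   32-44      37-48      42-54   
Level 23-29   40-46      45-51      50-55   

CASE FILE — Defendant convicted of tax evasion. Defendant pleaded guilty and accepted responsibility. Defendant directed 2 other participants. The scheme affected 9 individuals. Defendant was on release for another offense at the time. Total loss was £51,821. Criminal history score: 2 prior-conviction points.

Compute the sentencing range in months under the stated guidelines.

26-34 months

Base offense level for tax evasion: 6.
A1 applies: 6 + 2 = 8.
A2 applies (level before this adjustment is 8 < 22, so +2): 8 + 2 = 10.
A4 applies: 10 + 3 = 13.
A5 applies: 13 − 2 = 11.
A6 applies (level before this adjustment is 11 ≥ 5, so +4): 11 + 4 = 15.
Final offense level: 15.
Criminal history: 2 prior points → Category 1 (0-7).
Level 15 falls in the 13-19 band.
Grid: Level 13-19 × Category 1 = 26-34 months.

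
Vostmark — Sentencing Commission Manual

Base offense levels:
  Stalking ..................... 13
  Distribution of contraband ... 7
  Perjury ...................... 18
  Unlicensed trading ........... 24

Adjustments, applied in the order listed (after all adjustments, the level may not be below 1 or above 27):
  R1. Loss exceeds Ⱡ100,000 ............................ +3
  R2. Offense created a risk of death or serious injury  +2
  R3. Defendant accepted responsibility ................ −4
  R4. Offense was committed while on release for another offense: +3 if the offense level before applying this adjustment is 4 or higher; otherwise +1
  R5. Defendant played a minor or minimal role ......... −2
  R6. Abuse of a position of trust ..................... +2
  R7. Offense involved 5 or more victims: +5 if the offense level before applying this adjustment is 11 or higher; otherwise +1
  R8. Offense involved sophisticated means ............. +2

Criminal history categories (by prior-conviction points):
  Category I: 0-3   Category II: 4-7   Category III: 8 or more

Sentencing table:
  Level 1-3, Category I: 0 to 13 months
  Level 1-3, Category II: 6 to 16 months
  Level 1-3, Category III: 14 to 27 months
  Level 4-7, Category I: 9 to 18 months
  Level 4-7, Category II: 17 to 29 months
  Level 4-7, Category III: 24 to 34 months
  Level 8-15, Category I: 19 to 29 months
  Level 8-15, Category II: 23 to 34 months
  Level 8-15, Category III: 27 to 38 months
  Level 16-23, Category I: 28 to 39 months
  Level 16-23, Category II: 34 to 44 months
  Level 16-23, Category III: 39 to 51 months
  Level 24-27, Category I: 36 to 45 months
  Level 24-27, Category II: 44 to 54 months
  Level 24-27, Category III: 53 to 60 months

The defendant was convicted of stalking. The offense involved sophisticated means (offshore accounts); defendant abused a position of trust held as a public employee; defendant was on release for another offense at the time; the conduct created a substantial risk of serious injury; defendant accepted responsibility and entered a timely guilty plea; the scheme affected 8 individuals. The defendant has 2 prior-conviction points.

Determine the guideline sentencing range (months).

Base offense level for stalking: 13.
R1 does not apply.
R2 applies: 13 + 2 = 15.
R3 applies: 15 − 4 = 11.
R4 applies (level before this adjustment is 11 ≥ 4, so +3): 11 + 3 = 14.
R6 applies: 14 + 2 = 16.
R7 applies (level before this adjustment is 16 ≥ 11, so +5): 16 + 5 = 21.
R8 applies: 21 + 2 = 23.
Final offense level: 23.
Criminal history: 2 prior points → Category I (0-3).
Level 23 falls in the 16-23 band.
Grid: Level 16-23 × Category I = 28-39 months.

28-39 months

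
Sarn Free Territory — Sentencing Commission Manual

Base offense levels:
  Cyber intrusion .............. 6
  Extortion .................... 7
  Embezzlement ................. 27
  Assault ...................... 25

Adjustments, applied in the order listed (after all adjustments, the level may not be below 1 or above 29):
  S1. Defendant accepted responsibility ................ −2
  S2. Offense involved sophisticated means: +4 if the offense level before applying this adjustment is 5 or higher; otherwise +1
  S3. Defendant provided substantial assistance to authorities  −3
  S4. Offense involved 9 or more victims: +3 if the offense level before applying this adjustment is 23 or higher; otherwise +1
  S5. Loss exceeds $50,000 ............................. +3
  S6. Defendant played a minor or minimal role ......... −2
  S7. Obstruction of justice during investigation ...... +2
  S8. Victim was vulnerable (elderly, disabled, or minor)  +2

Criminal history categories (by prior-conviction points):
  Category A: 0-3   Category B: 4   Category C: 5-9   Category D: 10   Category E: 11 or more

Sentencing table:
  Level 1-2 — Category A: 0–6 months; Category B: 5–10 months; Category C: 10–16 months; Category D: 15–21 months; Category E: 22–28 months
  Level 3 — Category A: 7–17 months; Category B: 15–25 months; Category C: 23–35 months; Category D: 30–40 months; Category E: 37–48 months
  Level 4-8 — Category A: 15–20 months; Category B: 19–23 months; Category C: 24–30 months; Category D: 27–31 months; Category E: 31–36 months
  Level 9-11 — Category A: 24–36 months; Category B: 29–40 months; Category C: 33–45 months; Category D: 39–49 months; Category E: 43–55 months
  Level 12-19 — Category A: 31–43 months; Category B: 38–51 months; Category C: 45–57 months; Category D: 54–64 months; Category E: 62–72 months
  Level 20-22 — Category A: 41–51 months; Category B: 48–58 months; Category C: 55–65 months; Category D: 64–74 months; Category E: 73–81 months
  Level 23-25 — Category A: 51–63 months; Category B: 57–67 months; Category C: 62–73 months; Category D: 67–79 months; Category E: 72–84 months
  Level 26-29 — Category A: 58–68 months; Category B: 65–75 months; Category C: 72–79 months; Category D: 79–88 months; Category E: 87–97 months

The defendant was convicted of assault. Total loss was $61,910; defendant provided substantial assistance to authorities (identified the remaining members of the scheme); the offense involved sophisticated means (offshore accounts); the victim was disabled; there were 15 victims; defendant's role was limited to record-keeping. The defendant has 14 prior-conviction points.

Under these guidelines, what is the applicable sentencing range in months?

87-97 months

Base offense level for assault: 25.
S2 applies (level before this adjustment is 25 ≥ 5, so +4): 25 + 4 = 29.
S3 applies: 29 − 3 = 26.
S4 applies (level before this adjustment is 26 ≥ 23, so +3): 26 + 3 = 29.
S5 applies: 29 + 3 = 32.
S6 applies: 32 − 2 = 30.
S7 does not apply.
S8 applies: 30 + 2 = 32.
Level 32 exceeds the maximum of 29; capped at 29.
Final offense level: 29.
Criminal history: 14 prior points → Category E (11+).
Level 29 falls in the 26-29 band.
Grid: Level 26-29 × Category E = 87-97 months.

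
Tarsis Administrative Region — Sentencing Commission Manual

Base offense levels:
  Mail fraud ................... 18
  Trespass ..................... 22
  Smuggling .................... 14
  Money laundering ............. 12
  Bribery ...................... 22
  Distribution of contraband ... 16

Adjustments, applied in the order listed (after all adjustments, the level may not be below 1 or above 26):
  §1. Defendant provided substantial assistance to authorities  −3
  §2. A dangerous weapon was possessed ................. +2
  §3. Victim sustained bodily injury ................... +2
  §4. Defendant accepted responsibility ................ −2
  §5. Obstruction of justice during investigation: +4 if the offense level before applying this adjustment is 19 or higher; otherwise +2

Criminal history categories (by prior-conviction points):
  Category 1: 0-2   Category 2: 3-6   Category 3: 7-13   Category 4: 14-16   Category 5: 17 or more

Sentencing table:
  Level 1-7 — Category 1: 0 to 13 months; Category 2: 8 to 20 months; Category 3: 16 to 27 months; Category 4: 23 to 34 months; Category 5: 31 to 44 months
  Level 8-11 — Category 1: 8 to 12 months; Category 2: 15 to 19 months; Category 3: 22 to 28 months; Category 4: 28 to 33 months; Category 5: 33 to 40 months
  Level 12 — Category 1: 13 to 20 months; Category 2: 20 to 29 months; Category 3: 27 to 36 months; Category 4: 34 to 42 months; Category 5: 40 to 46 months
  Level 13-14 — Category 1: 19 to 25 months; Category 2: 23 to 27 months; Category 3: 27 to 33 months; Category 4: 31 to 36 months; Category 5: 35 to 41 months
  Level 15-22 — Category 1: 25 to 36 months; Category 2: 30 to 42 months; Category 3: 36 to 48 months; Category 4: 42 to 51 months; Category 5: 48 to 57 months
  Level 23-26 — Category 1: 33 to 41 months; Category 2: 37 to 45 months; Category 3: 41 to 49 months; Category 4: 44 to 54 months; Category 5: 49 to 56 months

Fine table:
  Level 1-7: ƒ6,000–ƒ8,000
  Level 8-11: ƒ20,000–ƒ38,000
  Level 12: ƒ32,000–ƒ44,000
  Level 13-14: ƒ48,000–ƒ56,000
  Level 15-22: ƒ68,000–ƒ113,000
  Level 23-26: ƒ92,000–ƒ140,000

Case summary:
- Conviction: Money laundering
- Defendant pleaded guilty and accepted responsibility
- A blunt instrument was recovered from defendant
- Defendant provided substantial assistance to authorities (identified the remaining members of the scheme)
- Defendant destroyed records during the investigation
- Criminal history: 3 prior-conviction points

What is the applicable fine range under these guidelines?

Base offense level for money laundering: 12.
§1 applies: 12 − 3 = 9.
§2 applies: 9 + 2 = 11.
§4 applies: 11 − 2 = 9.
§5 applies (level before this adjustment is 9 < 19, so +2): 9 + 2 = 11.
Final offense level: 11.
Level 11 falls in the 8-11 band.
Fine table: Level 8-11 → ƒ20,000–ƒ38,000.

ƒ20,000–ƒ38,000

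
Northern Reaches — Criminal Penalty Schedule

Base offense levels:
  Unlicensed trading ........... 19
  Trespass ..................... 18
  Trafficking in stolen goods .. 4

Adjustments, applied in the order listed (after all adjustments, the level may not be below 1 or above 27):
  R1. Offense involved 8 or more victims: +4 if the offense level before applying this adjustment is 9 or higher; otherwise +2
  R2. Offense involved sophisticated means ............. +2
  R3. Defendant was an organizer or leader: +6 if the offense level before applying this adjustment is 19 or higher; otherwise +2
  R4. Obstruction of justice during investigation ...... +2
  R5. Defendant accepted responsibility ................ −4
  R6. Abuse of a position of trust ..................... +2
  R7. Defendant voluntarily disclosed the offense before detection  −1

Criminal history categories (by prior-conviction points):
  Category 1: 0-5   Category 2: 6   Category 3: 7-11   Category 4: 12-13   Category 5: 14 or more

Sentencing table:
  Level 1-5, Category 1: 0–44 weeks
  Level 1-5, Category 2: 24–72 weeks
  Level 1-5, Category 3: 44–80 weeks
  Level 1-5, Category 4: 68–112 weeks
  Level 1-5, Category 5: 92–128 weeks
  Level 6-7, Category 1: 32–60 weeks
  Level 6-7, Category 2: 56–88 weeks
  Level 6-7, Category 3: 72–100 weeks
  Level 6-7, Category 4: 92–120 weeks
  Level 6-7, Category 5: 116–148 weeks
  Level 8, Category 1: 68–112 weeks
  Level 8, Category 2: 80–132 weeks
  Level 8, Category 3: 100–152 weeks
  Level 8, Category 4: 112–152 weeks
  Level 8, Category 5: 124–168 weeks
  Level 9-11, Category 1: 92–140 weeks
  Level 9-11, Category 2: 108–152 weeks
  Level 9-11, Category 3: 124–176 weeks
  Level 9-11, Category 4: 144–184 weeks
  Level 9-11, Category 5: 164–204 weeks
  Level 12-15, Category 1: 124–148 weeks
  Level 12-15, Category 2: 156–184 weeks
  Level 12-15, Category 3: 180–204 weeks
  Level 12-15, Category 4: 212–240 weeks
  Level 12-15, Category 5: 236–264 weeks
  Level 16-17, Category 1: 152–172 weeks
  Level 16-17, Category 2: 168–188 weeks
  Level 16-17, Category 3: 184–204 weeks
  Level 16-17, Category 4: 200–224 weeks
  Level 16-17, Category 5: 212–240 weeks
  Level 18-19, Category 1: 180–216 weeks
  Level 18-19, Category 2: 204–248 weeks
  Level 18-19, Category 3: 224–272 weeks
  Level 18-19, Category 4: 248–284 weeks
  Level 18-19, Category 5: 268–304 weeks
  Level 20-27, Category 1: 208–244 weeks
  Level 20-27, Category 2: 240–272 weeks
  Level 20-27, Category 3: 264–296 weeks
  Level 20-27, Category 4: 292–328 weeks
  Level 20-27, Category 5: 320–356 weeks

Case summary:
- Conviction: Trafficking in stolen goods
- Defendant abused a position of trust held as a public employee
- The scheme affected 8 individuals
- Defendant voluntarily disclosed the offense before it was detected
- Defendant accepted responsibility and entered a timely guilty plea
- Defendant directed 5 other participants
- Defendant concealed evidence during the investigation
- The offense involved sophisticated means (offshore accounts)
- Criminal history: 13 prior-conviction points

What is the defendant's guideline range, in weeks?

Base offense level for trafficking in stolen goods: 4.
R1 applies (level before this adjustment is 4 < 9, so +2): 4 + 2 = 6.
R2 applies: 6 + 2 = 8.
R3 applies (level before this adjustment is 8 < 19, so +2): 8 + 2 = 10.
R4 applies: 10 + 2 = 12.
R5 applies: 12 − 4 = 8.
R6 applies: 8 + 2 = 10.
R7 applies: 10 − 1 = 9.
Final offense level: 9.
Criminal history: 13 prior points → Category 4 (12-13).
Level 9 falls in the 9-11 band.
Grid: Level 9-11 × Category 4 = 144-184 weeks.

144-184 weeks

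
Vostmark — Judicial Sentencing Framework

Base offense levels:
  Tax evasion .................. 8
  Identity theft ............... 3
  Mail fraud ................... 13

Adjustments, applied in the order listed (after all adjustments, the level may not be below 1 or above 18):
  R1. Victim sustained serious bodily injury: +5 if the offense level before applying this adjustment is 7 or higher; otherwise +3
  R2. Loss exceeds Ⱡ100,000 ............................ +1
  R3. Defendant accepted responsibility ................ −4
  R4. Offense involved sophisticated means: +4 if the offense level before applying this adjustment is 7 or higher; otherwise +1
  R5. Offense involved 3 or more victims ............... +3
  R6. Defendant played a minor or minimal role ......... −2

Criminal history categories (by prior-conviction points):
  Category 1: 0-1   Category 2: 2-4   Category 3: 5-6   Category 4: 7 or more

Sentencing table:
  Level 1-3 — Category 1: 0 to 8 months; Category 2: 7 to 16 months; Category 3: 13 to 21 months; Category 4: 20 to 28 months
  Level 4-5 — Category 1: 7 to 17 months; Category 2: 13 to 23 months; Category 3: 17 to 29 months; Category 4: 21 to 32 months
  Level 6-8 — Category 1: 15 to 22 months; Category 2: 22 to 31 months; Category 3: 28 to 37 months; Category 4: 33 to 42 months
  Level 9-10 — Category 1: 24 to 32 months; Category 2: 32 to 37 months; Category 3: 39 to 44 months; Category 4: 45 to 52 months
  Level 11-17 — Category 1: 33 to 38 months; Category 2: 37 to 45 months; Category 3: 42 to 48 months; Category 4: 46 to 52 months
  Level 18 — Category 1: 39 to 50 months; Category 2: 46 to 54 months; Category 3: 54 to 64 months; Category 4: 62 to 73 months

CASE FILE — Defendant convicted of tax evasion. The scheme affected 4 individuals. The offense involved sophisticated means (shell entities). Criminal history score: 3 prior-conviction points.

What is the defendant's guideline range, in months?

37-45 months

Base offense level for tax evasion: 8.
R2 does not apply.
R4 applies (level before this adjustment is 8 ≥ 7, so +4): 8 + 4 = 12.
R5 applies: 12 + 3 = 15.
Final offense level: 15.
Criminal history: 3 prior points → Category 2 (2-4).
Level 15 falls in the 11-17 band.
Grid: Level 11-17 × Category 2 = 37-45 months.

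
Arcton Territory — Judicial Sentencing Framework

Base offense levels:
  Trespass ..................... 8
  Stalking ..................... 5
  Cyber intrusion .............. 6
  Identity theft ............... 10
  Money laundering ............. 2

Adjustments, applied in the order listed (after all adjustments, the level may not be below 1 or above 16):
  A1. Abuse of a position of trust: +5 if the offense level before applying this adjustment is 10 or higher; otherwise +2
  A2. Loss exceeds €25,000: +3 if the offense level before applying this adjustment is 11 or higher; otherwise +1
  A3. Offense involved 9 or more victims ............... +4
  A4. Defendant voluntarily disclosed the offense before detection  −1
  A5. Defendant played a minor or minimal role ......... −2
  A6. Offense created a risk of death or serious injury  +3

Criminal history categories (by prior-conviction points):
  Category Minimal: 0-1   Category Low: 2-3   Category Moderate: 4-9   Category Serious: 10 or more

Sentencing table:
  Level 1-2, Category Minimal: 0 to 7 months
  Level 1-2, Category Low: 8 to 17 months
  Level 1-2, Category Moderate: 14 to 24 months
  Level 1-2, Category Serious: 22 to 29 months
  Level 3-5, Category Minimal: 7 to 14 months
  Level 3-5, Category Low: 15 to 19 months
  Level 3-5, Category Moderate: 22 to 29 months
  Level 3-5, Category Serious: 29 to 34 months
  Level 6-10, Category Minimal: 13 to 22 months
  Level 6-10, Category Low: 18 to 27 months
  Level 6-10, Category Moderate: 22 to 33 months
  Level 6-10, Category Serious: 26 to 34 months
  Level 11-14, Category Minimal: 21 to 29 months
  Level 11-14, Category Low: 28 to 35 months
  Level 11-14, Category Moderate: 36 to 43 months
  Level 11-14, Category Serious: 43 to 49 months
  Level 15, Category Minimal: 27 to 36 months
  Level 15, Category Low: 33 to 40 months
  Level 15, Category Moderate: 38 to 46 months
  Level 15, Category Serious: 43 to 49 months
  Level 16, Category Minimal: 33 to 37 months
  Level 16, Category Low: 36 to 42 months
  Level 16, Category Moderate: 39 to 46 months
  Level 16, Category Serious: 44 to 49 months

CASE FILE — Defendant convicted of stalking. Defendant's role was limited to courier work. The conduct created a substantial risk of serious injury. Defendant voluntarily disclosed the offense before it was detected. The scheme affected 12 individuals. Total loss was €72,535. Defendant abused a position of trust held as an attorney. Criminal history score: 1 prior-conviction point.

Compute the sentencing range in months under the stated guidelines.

Base offense level for stalking: 5.
A1 applies (level before this adjustment is 5 < 10, so +2): 5 + 2 = 7.
A2 applies (level before this adjustment is 7 < 11, so +1): 7 + 1 = 8.
A3 applies: 8 + 4 = 12.
A4 applies: 12 − 1 = 11.
A5 applies: 11 − 2 = 9.
A6 applies: 9 + 3 = 12.
Final offense level: 12.
Criminal history: 1 prior point → Category Minimal (0-1).
Level 12 falls in the 11-14 band.
Grid: Level 11-14 × Category Minimal = 21-29 months.

21-29 months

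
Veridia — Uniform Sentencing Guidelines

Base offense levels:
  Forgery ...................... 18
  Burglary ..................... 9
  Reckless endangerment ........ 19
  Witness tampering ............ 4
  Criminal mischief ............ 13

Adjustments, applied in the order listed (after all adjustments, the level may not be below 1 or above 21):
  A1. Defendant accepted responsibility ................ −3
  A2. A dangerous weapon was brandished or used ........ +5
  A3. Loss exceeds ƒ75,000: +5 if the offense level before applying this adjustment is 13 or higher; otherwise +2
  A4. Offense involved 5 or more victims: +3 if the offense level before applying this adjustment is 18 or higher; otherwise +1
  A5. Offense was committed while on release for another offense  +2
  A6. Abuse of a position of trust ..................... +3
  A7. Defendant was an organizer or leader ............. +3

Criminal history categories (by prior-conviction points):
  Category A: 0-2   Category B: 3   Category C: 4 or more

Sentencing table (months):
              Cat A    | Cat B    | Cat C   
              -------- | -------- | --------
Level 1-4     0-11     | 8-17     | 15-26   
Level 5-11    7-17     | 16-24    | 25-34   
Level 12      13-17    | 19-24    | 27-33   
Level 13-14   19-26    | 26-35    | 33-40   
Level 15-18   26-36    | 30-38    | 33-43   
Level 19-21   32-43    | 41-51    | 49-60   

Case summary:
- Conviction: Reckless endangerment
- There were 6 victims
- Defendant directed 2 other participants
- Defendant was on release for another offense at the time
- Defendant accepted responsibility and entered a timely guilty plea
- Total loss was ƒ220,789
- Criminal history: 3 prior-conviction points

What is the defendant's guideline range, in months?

41-51 months

Base offense level for reckless endangerment: 19.
A1 applies: 19 − 3 = 16.
A2 does not apply.
A3 applies (level before this adjustment is 16 ≥ 13, so +5): 16 + 5 = 21.
A4 applies (level before this adjustment is 21 ≥ 18, so +3): 21 + 3 = 24.
A5 applies: 24 + 2 = 26.
A7 applies: 26 + 3 = 29.
Level 29 exceeds the maximum of 21; capped at 21.
Final offense level: 21.
Criminal history: 3 prior points → Category B (3).
Level 21 falls in the 19-21 band.
Grid: Level 19-21 × Category B = 41-51 months.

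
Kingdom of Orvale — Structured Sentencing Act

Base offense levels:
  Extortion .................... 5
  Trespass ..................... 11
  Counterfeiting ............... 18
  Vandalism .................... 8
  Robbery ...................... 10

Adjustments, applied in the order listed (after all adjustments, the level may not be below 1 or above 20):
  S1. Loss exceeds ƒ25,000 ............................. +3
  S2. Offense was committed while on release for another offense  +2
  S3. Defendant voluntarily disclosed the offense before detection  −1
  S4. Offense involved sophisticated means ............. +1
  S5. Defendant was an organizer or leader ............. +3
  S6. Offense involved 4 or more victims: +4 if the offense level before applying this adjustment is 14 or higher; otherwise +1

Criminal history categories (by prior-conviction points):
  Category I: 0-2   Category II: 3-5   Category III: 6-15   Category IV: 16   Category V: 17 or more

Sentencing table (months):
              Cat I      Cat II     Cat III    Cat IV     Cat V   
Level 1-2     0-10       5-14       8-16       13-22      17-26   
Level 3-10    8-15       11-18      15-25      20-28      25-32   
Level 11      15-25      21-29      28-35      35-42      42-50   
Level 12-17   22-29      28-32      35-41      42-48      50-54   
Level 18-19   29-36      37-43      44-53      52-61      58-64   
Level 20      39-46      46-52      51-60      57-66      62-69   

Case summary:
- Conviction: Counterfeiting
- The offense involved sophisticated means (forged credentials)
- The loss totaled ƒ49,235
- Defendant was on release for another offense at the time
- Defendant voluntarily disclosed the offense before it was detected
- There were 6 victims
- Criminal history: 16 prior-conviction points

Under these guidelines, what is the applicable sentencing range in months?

57-66 months

Base offense level for counterfeiting: 18.
S1 applies: 18 + 3 = 21.
S2 applies: 21 + 2 = 23.
S3 applies: 23 − 1 = 22.
S4 applies: 22 + 1 = 23.
S6 applies (level before this adjustment is 23 ≥ 14, so +4): 23 + 4 = 27.
Level 27 exceeds the maximum of 20; capped at 20.
Final offense level: 20.
Criminal history: 16 prior points → Category IV (16).
Level 20 falls in the 20 band.
Grid: Level 20 × Category IV = 57-66 months.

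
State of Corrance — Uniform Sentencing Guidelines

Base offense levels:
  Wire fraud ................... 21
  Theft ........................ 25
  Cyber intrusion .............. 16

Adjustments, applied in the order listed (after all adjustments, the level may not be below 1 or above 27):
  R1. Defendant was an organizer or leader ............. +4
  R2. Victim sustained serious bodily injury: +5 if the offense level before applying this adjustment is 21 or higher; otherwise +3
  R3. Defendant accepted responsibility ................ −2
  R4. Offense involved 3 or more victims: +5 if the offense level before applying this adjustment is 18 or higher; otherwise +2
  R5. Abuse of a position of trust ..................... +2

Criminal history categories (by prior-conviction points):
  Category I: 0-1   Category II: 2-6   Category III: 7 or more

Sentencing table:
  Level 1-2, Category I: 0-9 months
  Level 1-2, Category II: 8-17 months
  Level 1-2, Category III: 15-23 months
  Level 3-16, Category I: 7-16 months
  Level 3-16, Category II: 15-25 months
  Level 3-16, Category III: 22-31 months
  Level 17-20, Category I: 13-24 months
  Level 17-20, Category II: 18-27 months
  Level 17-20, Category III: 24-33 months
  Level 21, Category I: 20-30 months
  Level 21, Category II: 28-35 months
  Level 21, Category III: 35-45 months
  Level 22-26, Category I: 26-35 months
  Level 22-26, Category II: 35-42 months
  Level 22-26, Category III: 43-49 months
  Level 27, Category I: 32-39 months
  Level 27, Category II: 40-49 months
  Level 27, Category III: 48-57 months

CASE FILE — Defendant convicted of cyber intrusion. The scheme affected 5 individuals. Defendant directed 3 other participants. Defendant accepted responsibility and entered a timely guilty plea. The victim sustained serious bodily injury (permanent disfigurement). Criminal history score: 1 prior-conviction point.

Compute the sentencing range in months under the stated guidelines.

Base offense level for cyber intrusion: 16.
R1 applies: 16 + 4 = 20.
R2 applies (level before this adjustment is 20 < 21, so +3): 20 + 3 = 23.
R3 applies: 23 − 2 = 21.
R4 applies (level before this adjustment is 21 ≥ 18, so +5): 21 + 5 = 26.
Final offense level: 26.
Criminal history: 1 prior point → Category I (0-1).
Level 26 falls in the 22-26 band.
Grid: Level 22-26 × Category I = 26-35 months.

26-35 months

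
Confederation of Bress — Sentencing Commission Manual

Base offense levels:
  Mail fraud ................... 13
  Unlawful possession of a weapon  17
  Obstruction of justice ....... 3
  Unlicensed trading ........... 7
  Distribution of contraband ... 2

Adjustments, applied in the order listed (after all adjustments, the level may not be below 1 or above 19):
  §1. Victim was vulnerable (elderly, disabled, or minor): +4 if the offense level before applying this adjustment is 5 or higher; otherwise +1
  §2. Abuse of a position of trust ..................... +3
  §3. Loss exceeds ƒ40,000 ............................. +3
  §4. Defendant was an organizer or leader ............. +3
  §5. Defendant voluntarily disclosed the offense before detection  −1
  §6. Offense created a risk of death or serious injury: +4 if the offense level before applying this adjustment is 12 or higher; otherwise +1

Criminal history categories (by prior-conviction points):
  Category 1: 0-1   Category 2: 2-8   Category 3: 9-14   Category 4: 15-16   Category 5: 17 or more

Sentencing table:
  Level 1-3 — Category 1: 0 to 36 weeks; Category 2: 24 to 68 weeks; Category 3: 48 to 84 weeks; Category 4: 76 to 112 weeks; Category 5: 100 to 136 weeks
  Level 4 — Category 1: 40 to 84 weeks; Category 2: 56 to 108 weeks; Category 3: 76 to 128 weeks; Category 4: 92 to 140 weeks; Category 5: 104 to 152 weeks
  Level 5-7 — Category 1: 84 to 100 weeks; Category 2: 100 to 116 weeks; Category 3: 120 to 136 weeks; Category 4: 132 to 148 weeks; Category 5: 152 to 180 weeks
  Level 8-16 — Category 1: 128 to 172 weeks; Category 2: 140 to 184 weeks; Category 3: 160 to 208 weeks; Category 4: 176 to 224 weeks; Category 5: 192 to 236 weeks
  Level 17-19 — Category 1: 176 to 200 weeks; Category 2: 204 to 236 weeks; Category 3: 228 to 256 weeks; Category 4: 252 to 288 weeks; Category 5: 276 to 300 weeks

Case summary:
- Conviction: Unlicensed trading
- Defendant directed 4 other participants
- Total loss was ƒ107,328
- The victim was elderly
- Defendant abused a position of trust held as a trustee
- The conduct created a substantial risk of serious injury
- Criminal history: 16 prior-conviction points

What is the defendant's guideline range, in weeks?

252-288 weeks

Base offense level for unlicensed trading: 7.
§1 applies (level before this adjustment is 7 ≥ 5, so +4): 7 + 4 = 11.
§2 applies: 11 + 3 = 14.
§3 applies: 14 + 3 = 17.
§4 applies: 17 + 3 = 20.
§6 applies (level before this adjustment is 20 ≥ 12, so +4): 20 + 4 = 24.
Level 24 exceeds the maximum of 19; capped at 19.
Final offense level: 19.
Criminal history: 16 prior points → Category 4 (15-16).
Level 19 falls in the 17-19 band.
Grid: Level 17-19 × Category 4 = 252-288 weeks.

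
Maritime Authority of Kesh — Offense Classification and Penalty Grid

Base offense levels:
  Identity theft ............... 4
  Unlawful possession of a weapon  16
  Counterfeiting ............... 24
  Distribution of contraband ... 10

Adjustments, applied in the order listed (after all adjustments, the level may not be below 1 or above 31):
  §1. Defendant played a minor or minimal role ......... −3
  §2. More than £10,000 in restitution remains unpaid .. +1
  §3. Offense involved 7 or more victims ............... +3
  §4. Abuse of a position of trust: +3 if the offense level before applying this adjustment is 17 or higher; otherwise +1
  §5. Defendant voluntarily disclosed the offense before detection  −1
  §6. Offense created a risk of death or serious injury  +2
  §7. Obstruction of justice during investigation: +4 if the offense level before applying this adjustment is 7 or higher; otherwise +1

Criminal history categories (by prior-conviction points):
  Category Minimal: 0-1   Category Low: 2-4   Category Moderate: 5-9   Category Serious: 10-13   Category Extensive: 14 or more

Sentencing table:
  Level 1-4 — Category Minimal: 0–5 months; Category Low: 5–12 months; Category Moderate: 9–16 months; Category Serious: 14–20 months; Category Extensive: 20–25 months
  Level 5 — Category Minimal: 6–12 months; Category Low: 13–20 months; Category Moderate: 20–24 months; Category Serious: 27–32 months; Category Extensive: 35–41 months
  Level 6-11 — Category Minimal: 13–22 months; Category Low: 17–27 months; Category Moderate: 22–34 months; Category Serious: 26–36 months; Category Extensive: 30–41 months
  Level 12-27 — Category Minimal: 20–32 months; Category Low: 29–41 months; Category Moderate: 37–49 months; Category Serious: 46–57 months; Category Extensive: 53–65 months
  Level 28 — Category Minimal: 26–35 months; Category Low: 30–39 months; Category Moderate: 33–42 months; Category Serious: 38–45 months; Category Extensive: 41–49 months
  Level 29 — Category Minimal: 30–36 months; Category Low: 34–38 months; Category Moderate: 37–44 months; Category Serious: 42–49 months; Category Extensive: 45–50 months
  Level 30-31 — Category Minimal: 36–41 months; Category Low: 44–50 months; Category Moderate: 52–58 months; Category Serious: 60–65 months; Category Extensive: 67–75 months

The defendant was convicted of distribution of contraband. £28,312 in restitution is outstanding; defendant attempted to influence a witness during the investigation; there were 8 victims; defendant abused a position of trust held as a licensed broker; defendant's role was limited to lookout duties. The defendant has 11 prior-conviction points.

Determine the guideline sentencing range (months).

46-57 months

Base offense level for distribution of contraband: 10.
§1 applies: 10 − 3 = 7.
§2 applies: 7 + 1 = 8.
§3 applies: 8 + 3 = 11.
§4 applies (level before this adjustment is 11 < 17, so +1): 11 + 1 = 12.
§5 does not apply.
§7 applies (level before this adjustment is 12 ≥ 7, so +4): 12 + 4 = 16.
Final offense level: 16.
Criminal history: 11 prior points → Category Serious (10-13).
Level 16 falls in the 12-27 band.
Grid: Level 12-27 × Category Serious = 46-57 months.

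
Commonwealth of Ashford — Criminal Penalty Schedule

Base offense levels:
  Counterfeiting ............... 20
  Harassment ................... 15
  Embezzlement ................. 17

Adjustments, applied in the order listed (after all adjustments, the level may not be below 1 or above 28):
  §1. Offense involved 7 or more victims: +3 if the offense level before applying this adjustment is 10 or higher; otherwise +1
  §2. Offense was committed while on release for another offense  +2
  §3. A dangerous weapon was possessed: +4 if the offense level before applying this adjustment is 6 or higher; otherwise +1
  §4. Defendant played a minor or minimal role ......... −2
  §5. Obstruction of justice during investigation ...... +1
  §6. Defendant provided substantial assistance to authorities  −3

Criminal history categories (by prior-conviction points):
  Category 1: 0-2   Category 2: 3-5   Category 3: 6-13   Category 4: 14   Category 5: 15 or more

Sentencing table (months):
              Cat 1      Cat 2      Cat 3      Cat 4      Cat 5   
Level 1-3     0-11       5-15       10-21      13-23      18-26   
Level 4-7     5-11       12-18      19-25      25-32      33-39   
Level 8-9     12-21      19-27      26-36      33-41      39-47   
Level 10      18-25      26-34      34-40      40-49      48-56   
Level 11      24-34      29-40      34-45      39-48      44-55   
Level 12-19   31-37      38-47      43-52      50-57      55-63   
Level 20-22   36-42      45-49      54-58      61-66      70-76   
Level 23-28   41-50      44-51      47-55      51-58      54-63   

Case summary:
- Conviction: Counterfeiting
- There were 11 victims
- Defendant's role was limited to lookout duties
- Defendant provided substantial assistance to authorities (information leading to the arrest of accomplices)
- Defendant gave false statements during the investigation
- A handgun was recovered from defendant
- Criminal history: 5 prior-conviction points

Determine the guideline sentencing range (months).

Base offense level for counterfeiting: 20.
§1 applies (level before this adjustment is 20 ≥ 10, so +3): 20 + 3 = 23.
§3 applies (level before this adjustment is 23 ≥ 6, so +4): 23 + 4 = 27.
§4 applies: 27 − 2 = 25.
§5 applies: 25 + 1 = 26.
§6 applies: 26 − 3 = 23.
Final offense level: 23.
Criminal history: 5 prior points → Category 2 (3-5).
Level 23 falls in the 23-28 band.
Grid: Level 23-28 × Category 2 = 44-51 months.

44-51 months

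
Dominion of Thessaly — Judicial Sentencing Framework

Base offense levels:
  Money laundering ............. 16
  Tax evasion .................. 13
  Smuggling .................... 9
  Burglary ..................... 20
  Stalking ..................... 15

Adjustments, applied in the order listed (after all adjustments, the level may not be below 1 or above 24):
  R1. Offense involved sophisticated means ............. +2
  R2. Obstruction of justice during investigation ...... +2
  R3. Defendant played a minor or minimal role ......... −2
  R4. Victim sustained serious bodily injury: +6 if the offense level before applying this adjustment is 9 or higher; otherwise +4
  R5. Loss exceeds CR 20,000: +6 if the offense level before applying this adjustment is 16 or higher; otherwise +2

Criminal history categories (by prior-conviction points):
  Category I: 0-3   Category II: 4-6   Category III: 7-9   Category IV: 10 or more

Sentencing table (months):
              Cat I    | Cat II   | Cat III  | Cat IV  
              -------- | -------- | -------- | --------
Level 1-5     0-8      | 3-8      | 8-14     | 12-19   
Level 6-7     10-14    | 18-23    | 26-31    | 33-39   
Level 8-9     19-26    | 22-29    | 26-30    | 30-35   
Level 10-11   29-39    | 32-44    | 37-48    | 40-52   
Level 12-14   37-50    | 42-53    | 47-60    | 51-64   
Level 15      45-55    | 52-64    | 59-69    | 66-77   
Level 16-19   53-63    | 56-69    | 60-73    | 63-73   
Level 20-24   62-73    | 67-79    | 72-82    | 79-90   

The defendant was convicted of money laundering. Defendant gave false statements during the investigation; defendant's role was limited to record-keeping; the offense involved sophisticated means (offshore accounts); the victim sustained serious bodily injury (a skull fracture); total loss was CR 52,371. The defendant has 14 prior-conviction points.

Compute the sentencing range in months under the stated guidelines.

Base offense level for money laundering: 16.
R1 applies: 16 + 2 = 18.
R2 applies: 18 + 2 = 20.
R3 applies: 20 − 2 = 18.
R4 applies (level before this adjustment is 18 ≥ 9, so +6): 18 + 6 = 24.
R5 applies (level before this adjustment is 24 ≥ 16, so +6): 24 + 6 = 30.
Level 30 exceeds the maximum of 24; capped at 24.
Final offense level: 24.
Criminal history: 14 prior points → Category IV (10+).
Level 24 falls in the 20-24 band.
Grid: Level 20-24 × Category IV = 79-90 months.

79-90 months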